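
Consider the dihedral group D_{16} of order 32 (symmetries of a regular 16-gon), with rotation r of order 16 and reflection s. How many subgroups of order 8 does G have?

5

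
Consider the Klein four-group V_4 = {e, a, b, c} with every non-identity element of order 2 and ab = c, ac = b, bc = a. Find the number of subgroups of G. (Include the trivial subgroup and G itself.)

|G| = 4, so by Lagrange every subgroup order divides 4. Divisors: 1, 2, 4.
Subgroups by order — order 1: 1; order 2: 3; order 4: 1.
Total: 1 + 3 + 1 = 5.

5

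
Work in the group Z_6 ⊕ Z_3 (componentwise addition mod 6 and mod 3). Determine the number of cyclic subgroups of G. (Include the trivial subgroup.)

A cyclic subgroup of order d is generated by each of its φ(d) elements of order d, so the cyclic subgroups of order d number (#elements of order d)/φ(d).
Cyclic subgroups by order — order 1: 1; order 2: 1; order 3: 4; order 6: 4.
Total: 10.

10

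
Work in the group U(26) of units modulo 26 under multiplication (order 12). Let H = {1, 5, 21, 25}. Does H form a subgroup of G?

|H| = 4 divides |G| = 12, consistent with Lagrange.
H contains the identity, every element's inverse is in H, and H is closed under ·: it is a subgroup.
In fact H = ⟨21⟩.

Yes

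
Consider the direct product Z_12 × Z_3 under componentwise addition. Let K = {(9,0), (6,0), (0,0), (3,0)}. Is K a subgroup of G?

|K| = 4 divides |G| = 36, consistent with Lagrange.
K contains the identity, every element's inverse is in K, and K is closed under +: it is a subgroup.
In fact K = ⟨(9,0)⟩.

Yes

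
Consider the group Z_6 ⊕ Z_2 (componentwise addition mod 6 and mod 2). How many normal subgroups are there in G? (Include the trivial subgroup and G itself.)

G is abelian, so every subgroup is normal.
G has 10 subgroups in total, hence 10 normal subgroups.

10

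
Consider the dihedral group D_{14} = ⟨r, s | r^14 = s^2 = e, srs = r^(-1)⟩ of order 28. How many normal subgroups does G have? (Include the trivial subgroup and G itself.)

7

G has 28 subgroups. Checking conjugation-invariance by order — order 1: 1/1 normal; order 2: 1/15 normal; order 4: 0/7 normal; order 7: 1/1 normal; order 14: 3/3 normal; order 28: 1/1 normal.
Total normal subgroups: 7.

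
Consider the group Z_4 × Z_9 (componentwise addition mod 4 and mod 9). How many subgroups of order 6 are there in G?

1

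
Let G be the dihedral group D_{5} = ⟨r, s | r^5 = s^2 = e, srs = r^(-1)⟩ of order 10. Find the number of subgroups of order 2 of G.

|G| = 10 and 2 | 10, so subgroups of order 2 are possible by Lagrange.
The subgroups of order 2 are: {e, r^2s}; {e, r^3s}; {e, r^4s}; {e, rs}; … (5 in all).
So G has 5 subgroups of order 2.

5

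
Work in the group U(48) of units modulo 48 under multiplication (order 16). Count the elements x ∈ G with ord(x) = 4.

8

The elements of order 4 are: 5, 11, 13, 19, 29, 35, 37, 43.
That's 8.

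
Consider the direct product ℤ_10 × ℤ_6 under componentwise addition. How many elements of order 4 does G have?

0

An element (a,b) has order lcm(ord(a), ord(b)); count pairs with lcm equal to 4.
Enumerating gives 0 such elements.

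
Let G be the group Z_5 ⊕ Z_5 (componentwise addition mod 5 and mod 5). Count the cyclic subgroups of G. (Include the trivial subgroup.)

A cyclic subgroup of order d is generated by each of its φ(d) elements of order d, so the cyclic subgroups of order d number (#elements of order d)/φ(d).
Cyclic subgroups by order — order 1: 1; order 5: 6.
Total: 7.

7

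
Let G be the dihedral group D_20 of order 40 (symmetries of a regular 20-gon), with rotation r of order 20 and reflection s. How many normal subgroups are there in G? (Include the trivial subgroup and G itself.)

G has 48 subgroups. Checking conjugation-invariance by order — order 1: 1/1 normal; order 2: 1/21 normal; order 4: 1/11 normal; order 5: 1/1 normal; order 8: 0/5 normal; order 10: 1/5 normal; order 20: 3/3 normal; order 40: 1/1 normal.
Total normal subgroups: 9.

9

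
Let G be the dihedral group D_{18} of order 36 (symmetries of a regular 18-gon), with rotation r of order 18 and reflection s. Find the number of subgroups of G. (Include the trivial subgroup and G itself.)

45

|G| = 36, so by Lagrange every subgroup order divides 36. Divisors: 1, 2, 3, 4, 6, 9, 12, 18, 36.
Subgroups by order — order 1: 1; order 2: 19; order 3: 1; order 4: 9; order 6: 7; order 9: 1; order 12: 3; order 18: 3; order 36: 1.
Total: 1 + 19 + 1 + 9 + 7 + 1 + 3 + 3 + 1 = 45.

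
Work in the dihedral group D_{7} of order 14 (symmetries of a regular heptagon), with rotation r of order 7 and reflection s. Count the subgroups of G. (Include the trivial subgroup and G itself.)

10

|G| = 14, so by Lagrange every subgroup order divides 14. Divisors: 1, 2, 7, 14.
Subgroups by order — order 1: 1; order 2: 7; order 7: 1; order 14: 1.
Total: 1 + 7 + 1 + 1 = 10.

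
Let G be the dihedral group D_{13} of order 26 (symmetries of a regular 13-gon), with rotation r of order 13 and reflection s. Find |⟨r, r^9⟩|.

|⟨r⟩| = 13 and |⟨r^9⟩| = 13, so |H| is a multiple of lcm(13, 13) = 13 and divides |G| = 26.
Closing under the operation: H = {e, r, r^2, r^3, r^4, r^5, r^6, r^7, r^8, r^9, r^10, r^11, r^12}, so |H| = 13.

13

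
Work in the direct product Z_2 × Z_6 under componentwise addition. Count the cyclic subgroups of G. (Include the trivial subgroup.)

8

A cyclic subgroup of order d is generated by each of its φ(d) elements of order d, so the cyclic subgroups of order d number (#elements of order d)/φ(d).
Cyclic subgroups by order — order 1: 1; order 2: 3; order 3: 1; order 6: 3.
Total: 8.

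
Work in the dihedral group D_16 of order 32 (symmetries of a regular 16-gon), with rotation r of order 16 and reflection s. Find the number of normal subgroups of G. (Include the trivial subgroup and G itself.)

8

G has 36 subgroups. Checking conjugation-invariance by order — order 1: 1/1 normal; order 2: 1/17 normal; order 4: 1/9 normal; order 8: 1/5 normal; order 16: 3/3 normal; order 32: 1/1 normal.
Total normal subgroups: 8.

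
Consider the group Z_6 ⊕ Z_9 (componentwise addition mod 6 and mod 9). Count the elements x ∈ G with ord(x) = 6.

An element (a,b) has order lcm(ord(a), ord(b)); count pairs with lcm equal to 6.
Enumerating gives 8 such elements.

8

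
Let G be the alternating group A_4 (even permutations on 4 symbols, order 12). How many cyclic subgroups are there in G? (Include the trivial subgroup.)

8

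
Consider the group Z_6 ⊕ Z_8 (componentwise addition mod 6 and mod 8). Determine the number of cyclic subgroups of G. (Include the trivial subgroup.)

16

Each element a generates a cyclic subgroup ⟨a⟩; distinct elements may generate the same one (a cyclic group of order d has φ(d) generators).
Cyclic subgroups by order — order 1: 1; order 2: 3; order 3: 1; order 4: 2; order 6: 3; order 8: 2; order 12: 2; order 24: 2.
Total: 16.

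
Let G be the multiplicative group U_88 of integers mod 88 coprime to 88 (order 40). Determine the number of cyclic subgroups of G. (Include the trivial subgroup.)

16

Group the elements of G by the cyclic subgroup they generate; each cyclic subgroup of order d accounts for φ(d) elements.
Cyclic subgroups by order — order 1: 1; order 2: 7; order 5: 1; order 10: 7.
Total: 16.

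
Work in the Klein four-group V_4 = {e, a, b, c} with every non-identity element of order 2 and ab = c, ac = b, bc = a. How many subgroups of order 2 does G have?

3

|G| = 4 and 2 | 4, so subgroups of order 2 are possible by Lagrange.
The subgroups of order 2 are: {e, a}; {e, b}; {e, c}.
So G has 3 subgroups of order 2.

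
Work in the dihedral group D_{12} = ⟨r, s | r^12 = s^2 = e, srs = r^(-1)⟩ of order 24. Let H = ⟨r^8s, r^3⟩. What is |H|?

8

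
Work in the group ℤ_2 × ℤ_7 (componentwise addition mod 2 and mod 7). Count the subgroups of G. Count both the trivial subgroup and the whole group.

|G| = 14, so by Lagrange every subgroup order divides 14. Divisors: 1, 2, 7, 14.
Subgroups by order — order 1: 1; order 2: 1; order 7: 1; order 14: 1.
Total: 1 + 1 + 1 + 1 = 4.

4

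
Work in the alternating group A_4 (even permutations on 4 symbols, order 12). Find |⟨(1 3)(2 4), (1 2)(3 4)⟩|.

4

|⟨(1 3)(2 4)⟩| = 2 and |⟨(1 2)(3 4)⟩| = 2, so |H| is a multiple of lcm(2, 2) = 2 and divides |G| = 12.
Closing under the operation: H = {e, (1 2)(3 4), (1 3)(2 4), (1 4)(2 3)}, so |H| = 4.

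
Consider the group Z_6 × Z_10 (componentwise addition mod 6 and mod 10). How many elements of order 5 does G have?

4

An element (a,b) has order lcm(ord(a), ord(b)); count pairs with lcm equal to 5.
Enumerating gives 4 such elements.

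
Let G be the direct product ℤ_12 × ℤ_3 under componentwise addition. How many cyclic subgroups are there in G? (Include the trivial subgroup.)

15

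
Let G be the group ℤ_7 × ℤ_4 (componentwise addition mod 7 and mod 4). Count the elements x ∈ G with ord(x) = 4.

An element (a,b) has order lcm(ord(a), ord(b)); count pairs with lcm equal to 4.
Enumerating gives 2 such elements.

2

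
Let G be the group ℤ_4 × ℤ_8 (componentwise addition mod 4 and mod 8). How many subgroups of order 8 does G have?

7

|G| = 32 and 8 | 32, so subgroups of order 8 are possible by Lagrange.
The subgroups of order 8 are: {(0,0), (0,1), (0,2), (0,3), (0,4), (0,5), (0,6), (0,7)}; {(0,0), (0,2), (0,4), (0,6), (2,0), (2,2), (2,4), (2,6)}; {(0,0), (0,2), (0,4), (0,6), (2,1), (2,3), (2,5), (2,7)}; {(0,0), (0,4), (1,0), (1,4), (2,0), (2,4), (3,0), (3,4)}; … (7 in all).
So G has 7 subgroups of order 8.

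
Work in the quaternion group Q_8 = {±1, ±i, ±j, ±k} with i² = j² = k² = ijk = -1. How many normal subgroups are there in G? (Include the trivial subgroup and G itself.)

G has 6 subgroups. Checking conjugation-invariance by order — order 1: 1/1 normal; order 2: 1/1 normal; order 4: 3/3 normal; order 8: 1/1 normal.
Total normal subgroups: 6.

6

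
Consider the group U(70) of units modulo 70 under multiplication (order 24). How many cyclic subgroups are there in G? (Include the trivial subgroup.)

12

A cyclic subgroup of order d is generated by each of its φ(d) elements of order d, so the cyclic subgroups of order d number (#elements of order d)/φ(d).
Cyclic subgroups by order — order 1: 1; order 2: 3; order 3: 1; order 4: 2; order 6: 3; order 12: 2.
Total: 12.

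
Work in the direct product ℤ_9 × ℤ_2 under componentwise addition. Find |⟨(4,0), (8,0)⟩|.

9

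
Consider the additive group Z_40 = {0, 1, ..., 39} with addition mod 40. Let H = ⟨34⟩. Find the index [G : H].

2

|⟨34⟩| = 20 and |G| = 40.
By Lagrange, [G : H] = |G|/|H| = 40/20 = 2.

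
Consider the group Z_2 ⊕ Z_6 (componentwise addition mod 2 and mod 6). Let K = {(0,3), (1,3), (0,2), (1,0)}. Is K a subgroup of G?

No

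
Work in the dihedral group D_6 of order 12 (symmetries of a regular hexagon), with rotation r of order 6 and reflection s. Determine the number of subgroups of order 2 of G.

|G| = 12 and 2 | 12, so subgroups of order 2 are possible by Lagrange.
The subgroups of order 2 are: {e, r^2s}; {e, r^3}; {e, r^3s}; {e, r^4s}; … (7 in all).
So G has 7 subgroups of order 2.

7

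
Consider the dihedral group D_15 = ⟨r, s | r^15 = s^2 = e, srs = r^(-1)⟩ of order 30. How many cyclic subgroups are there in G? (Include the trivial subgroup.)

Each element a generates a cyclic subgroup ⟨a⟩; distinct elements may generate the same one (a cyclic group of order d has φ(d) generators).
Cyclic subgroups by order — order 1: 1; order 2: 15; order 3: 1; order 5: 1; order 15: 1.
Total: 19.

19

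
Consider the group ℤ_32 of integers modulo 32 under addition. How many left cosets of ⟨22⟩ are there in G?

|⟨22⟩| = 16 and |G| = 32.
By Lagrange, [G : H] = |G|/|H| = 32/16 = 2.

2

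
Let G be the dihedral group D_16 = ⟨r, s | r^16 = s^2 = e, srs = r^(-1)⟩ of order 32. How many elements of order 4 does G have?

The elements of order 4 are: r^4, r^12.
That's 2.

2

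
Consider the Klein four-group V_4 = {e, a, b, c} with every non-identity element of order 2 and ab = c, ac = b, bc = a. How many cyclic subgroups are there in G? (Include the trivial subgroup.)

Each element a generates a cyclic subgroup ⟨a⟩; distinct elements may generate the same one (a cyclic group of order d has φ(d) generators).
Cyclic subgroups by order — order 1: 1; order 2: 3.
Total: 4.

4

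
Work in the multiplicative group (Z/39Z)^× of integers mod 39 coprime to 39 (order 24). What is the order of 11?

Compute successive powers of 11 mod 39: 11, 4, 5, 16, 20, 25, 2, 22, …; 11^12 ≡ 1 (mod 39).
So |⟨11⟩| = 12.

12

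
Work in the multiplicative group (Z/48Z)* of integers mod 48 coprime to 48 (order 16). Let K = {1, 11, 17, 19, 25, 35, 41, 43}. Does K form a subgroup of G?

Yes

|K| = 8 divides |G| = 16, consistent with Lagrange.
K contains the identity, every element's inverse is in K, and K is closed under ·: it is a subgroup.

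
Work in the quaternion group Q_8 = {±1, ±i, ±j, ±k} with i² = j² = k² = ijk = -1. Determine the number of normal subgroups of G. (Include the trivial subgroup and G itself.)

6

G has 6 subgroups. Checking conjugation-invariance by order — order 1: 1/1 normal; order 2: 1/1 normal; order 4: 3/3 normal; order 8: 1/1 normal.
Total normal subgroups: 6.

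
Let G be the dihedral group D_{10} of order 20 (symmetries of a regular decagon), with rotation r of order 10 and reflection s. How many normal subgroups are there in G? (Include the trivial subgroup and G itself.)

7

G has 22 subgroups. Checking conjugation-invariance by order — order 1: 1/1 normal; order 2: 1/11 normal; order 4: 0/5 normal; order 5: 1/1 normal; order 10: 3/3 normal; order 20: 1/1 normal.
Total normal subgroups: 7.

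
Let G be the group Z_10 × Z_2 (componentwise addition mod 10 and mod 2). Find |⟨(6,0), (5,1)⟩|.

|⟨(6,0)⟩| = 5 and |⟨(5,1)⟩| = 2, so |H| is a multiple of lcm(5, 2) = 10 and divides |G| = 20.
Closing under the operation: H = {(0,0), (1,1), (2,0), (3,1), (4,0), (5,1), (6,0), (7,1), (8,0), (9,1)}, so |H| = 10.

10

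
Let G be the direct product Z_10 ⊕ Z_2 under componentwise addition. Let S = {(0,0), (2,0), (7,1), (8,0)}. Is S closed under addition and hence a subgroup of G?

(7,1) ∈ S but its inverse (3,1) ∉ S, so S is not a subgroup.

No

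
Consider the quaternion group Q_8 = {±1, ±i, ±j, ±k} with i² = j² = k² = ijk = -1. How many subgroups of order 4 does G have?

|G| = 8 and 4 | 8, so subgroups of order 4 are possible by Lagrange.
The subgroups of order 4 are: {1, -1, i, -i}; {1, -1, j, -j}; {1, -1, k, -k}.
So G has 3 subgroups of order 4.

3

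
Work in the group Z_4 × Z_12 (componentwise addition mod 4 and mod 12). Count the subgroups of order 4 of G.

7

|G| = 48 and 4 | 48, so subgroups of order 4 are possible by Lagrange.
The subgroups of order 4 are: {(0,0), (0,3), (0,6), (0,9)}; {(0,0), (0,6), (2,0), (2,6)}; {(0,0), (0,6), (2,3), (2,9)}; {(0,0), (1,0), (2,0), (3,0)}; … (7 in all).
So G has 7 subgroups of order 4.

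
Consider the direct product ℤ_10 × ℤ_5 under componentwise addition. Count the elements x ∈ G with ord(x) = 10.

24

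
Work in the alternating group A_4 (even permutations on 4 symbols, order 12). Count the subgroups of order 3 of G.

|G| = 12 and 3 | 12, so subgroups of order 3 are possible by Lagrange.
The subgroups of order 3 are: {e, (1 2 3), (1 3 2)}; {e, (1 2 4), (1 4 2)}; {e, (1 3 4), (1 4 3)}; {e, (2 3 4), (2 4 3)}.
So G has 4 subgroups of order 3.

4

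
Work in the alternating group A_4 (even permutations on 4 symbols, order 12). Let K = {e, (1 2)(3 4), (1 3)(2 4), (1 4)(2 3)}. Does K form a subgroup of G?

Yes

|K| = 4 divides |G| = 12, consistent with Lagrange.
K contains the identity, every element's inverse is in K, and K is closed under ∘: it is a subgroup.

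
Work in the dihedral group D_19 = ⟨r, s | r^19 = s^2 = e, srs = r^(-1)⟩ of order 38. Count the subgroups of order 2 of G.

|G| = 38 and 2 | 38, so subgroups of order 2 are possible by Lagrange.
The subgroups of order 2 are: {e, r^10s}; {e, r^11s}; {e, r^12s}; {e, r^13s}; … (19 in all).
So G has 19 subgroups of order 2.

19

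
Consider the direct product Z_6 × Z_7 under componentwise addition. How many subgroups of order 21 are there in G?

1

|G| = 42 and 21 | 42, so subgroups of order 21 are possible by Lagrange.
The subgroups of order 21 are: {(0,0), (0,1), (0,2), (0,3), (0,4), (0,5), (0,6), (2,0), (2,1), (2,2), (2,3), (2,4), (2,5), (2,6), (4,0), (4,1), (4,2), (4,3), (4,4), (4,5), (4,6)}.
So G has 1 subgroup of order 21.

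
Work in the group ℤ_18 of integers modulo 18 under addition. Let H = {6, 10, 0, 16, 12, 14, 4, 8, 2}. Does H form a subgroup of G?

Yes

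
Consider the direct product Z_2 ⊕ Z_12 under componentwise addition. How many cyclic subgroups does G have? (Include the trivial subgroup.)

Group the elements of G by the cyclic subgroup they generate; each cyclic subgroup of order d accounts for φ(d) elements.
Cyclic subgroups by order — order 1: 1; order 2: 3; order 3: 1; order 4: 2; order 6: 3; order 12: 2.
Total: 12.

12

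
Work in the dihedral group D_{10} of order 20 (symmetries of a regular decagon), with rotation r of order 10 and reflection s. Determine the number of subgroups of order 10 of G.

|G| = 20 and 10 | 20, so subgroups of order 10 are possible by Lagrange.
The subgroups of order 10 are: {e, r, r^2, r^3, r^4, r^5, r^6, r^7, r^8, r^9}; {e, r^2, r^4, r^6, r^8, s, r^2s, r^4s, r^6s, r^8s}; {e, r^2, r^4, r^6, r^8, rs, r^3s, r^5s, r^7s, r^9s}.
So G has 3 subgroups of order 10.

3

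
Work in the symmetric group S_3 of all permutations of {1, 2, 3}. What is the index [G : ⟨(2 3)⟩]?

|⟨(2 3)⟩| = 2 and |G| = 6.
By Lagrange, [G : H] = |G|/|H| = 6/2 = 3.

3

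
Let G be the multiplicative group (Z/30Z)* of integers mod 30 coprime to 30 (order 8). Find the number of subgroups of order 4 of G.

3

|G| = 8 and 4 | 8, so subgroups of order 4 are possible by Lagrange.
The subgroups of order 4 are: {1, 11, 19, 29}; {1, 7, 13, 19}; {1, 17, 19, 23}.
So G has 3 subgroups of order 4.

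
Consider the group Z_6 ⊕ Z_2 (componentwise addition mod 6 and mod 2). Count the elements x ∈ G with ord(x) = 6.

6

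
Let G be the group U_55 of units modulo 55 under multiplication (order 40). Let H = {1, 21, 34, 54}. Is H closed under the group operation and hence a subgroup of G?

Yes

|H| = 4 divides |G| = 40, consistent with Lagrange.
H contains the identity, every element's inverse is in H, and H is closed under ·: it is a subgroup.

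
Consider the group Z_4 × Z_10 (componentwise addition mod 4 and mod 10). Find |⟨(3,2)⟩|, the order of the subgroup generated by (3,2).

The order of (3,2) in Z_4 × Z_10 is lcm(ord(3) in Z_4, ord(2) in Z_10).
ord(3) = 4 and ord(2) = 5, so |⟨(3,2)⟩| = lcm(4, 5) = 20.

20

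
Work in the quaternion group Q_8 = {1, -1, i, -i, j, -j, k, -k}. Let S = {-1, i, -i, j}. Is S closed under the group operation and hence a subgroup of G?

The identity 1 ∉ S, so S is not a subgroup.

No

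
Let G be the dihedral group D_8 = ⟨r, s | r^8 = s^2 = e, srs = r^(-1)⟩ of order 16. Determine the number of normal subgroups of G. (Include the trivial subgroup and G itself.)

7

G has 19 subgroups. Checking conjugation-invariance by order — order 1: 1/1 normal; order 2: 1/9 normal; order 4: 1/5 normal; order 8: 3/3 normal; order 16: 1/1 normal.
Total normal subgroups: 7.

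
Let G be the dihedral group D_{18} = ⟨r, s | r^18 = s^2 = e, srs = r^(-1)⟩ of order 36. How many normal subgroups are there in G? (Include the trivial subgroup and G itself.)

9

G has 45 subgroups. Checking conjugation-invariance by order — order 1: 1/1 normal; order 2: 1/19 normal; order 3: 1/1 normal; order 4: 0/9 normal; order 6: 1/7 normal; order 9: 1/1 normal; order 12: 0/3 normal; order 18: 3/3 normal; order 36: 1/1 normal.
Total normal subgroups: 9.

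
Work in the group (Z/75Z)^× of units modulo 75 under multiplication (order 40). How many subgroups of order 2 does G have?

|G| = 40 and 2 | 40, so subgroups of order 2 are possible by Lagrange.
The subgroups of order 2 are: {1, 26}; {1, 49}; {1, 74}.
So G has 3 subgroups of order 2.

3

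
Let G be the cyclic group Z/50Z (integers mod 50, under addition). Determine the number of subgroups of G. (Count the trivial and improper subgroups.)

A cyclic group of order 50 has exactly one subgroup for each divisor of 50.
Divisors of 50: 1, 2, 5, 10, 25, 50.
So Z/50Z has 6 subgroups.

6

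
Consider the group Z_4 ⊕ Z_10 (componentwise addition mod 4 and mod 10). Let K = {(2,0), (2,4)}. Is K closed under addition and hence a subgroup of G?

The identity (0,0) ∉ K, so K is not a subgroup.

No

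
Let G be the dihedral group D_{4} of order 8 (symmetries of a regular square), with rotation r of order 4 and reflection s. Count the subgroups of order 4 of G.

3

|G| = 8 and 4 | 8, so subgroups of order 4 are possible by Lagrange.
The subgroups of order 4 are: {e, r, r^2, r^3}; {e, r^2, s, r^2s}; {e, r^2, rs, r^3s}.
So G has 3 subgroups of order 4.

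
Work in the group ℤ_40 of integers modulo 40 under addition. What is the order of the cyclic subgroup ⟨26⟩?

20

In ℤ_40, the order of an element a is n/gcd(a, n).
gcd(26, 40) = 2, so |⟨26⟩| = 40/2 = 20.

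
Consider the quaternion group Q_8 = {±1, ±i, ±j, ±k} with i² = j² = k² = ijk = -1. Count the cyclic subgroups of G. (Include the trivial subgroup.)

5

Group the elements of G by the cyclic subgroup they generate; each cyclic subgroup of order d accounts for φ(d) elements.
Cyclic subgroups by order — order 1: 1; order 2: 1; order 4: 3.
Total: 5.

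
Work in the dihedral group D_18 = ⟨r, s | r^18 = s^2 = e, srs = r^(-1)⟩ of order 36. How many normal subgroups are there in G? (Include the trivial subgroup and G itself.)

G has 45 subgroups. Checking conjugation-invariance by order — order 1: 1/1 normal; order 2: 1/19 normal; order 3: 1/1 normal; order 4: 0/9 normal; order 6: 1/7 normal; order 9: 1/1 normal; order 12: 0/3 normal; order 18: 3/3 normal; order 36: 1/1 normal.
Total normal subgroups: 9.

9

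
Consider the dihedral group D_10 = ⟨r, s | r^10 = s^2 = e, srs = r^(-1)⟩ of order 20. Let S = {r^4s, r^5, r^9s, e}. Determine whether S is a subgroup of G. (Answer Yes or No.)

|S| = 4 divides |G| = 20, consistent with Lagrange.
S contains the identity, every element's inverse is in S, and S is closed under ·: it is a subgroup.

Yes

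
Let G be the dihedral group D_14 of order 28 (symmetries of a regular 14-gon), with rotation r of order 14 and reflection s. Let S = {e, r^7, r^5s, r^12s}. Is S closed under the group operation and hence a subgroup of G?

Yes

|S| = 4 divides |G| = 28, consistent with Lagrange.
S contains the identity, every element's inverse is in S, and S is closed under ·: it is a subgroup.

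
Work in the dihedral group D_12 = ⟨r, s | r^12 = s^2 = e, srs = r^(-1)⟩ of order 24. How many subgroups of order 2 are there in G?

|G| = 24 and 2 | 24, so subgroups of order 2 are possible by Lagrange.
The subgroups of order 2 are: {e, r^10s}; {e, r^11s}; {e, r^2s}; {e, r^3s}; … (13 in all).
So G has 13 subgroups of order 2.

13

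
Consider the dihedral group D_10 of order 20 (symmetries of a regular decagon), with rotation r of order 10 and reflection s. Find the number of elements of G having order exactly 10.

The elements of order 10 are: r, r^3, r^7, r^9.
That's 4.

4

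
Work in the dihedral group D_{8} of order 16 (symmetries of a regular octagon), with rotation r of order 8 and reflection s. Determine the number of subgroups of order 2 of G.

|G| = 16 and 2 | 16, so subgroups of order 2 are possible by Lagrange.
The subgroups of order 2 are: {e, r^2s}; {e, r^3s}; {e, r^4}; {e, r^4s}; … (9 in all).
So G has 9 subgroups of order 2.

9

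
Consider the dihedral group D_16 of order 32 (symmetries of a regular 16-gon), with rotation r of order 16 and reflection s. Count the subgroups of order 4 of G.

9

|G| = 32 and 4 | 32, so subgroups of order 4 are possible by Lagrange.
The subgroups of order 4 are: {e, r^8, r^2s, r^10s}; {e, r^8, r^3s, r^11s}; {e, r^4, r^8, r^12}; {e, r^8, r^4s, r^12s}; … (9 in all).
So G has 9 subgroups of order 4.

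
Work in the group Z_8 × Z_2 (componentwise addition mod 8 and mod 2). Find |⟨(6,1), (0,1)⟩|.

|⟨(6,1)⟩| = 4 and |⟨(0,1)⟩| = 2, so |H| is a multiple of lcm(4, 2) = 4 and divides |G| = 16.
Closing under the operation: H = {(0,0), (0,1), (2,0), (2,1), (4,0), (4,1), (6,0), (6,1)}, so |H| = 8.

8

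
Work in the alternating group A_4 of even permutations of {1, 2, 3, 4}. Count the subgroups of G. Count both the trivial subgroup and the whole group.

10

|G| = 12, so by Lagrange every subgroup order divides 12. Divisors: 1, 2, 3, 4, 6, 12.
Subgroups by order — order 1: 1; order 2: 3; order 3: 4; order 4: 1; order 6: 0; order 12: 1.
Total: 1 + 3 + 4 + 1 + 0 + 1 = 10.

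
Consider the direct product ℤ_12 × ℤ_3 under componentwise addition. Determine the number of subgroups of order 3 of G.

4

|G| = 36 and 3 | 36, so subgroups of order 3 are possible by Lagrange.
The subgroups of order 3 are: {(0,0), (0,1), (0,2)}; {(0,0), (4,0), (8,0)}; {(0,0), (4,1), (8,2)}; {(0,0), (4,2), (8,1)}.
So G has 4 subgroups of order 3.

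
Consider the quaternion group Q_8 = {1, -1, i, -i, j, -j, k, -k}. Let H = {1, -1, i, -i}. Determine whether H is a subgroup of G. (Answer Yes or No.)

Yes

|H| = 4 divides |G| = 8, consistent with Lagrange.
H contains the identity, every element's inverse is in H, and H is closed under ·: it is a subgroup.
In fact H = ⟨-i⟩.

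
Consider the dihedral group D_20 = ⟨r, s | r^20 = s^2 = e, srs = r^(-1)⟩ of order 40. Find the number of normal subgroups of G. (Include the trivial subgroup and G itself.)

G has 48 subgroups. Checking conjugation-invariance by order — order 1: 1/1 normal; order 2: 1/21 normal; order 4: 1/11 normal; order 5: 1/1 normal; order 8: 0/5 normal; order 10: 1/5 normal; order 20: 3/3 normal; order 40: 1/1 normal.
Total normal subgroups: 9.

9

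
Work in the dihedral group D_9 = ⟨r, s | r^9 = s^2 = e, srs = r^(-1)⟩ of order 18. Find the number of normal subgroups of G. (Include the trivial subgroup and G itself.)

4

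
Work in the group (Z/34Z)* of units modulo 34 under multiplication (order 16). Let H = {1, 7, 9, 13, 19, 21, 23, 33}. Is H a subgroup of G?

23 ∈ H but its inverse 3 ∉ H, so H is not a subgroup.

No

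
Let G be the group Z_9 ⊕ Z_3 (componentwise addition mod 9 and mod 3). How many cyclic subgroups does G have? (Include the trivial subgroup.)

8

Group the elements of G by the cyclic subgroup they generate; each cyclic subgroup of order d accounts for φ(d) elements.
Cyclic subgroups by order — order 1: 1; order 3: 4; order 9: 3.
Total: 8.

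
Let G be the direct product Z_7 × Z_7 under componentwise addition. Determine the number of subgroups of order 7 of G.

8

|G| = 49 and 7 | 49, so subgroups of order 7 are possible by Lagrange.
The subgroups of order 7 are: {(0,0), (0,1), (0,2), (0,3), (0,4), (0,5), (0,6)}; {(0,0), (1,0), (2,0), (3,0), (4,0), (5,0), (6,0)}; {(0,0), (1,1), (2,2), (3,3), (4,4), (5,5), (6,6)}; {(0,0), (1,2), (2,4), (3,6), (4,1), (5,3), (6,5)}; … (8 in all).
So G has 8 subgroups of order 7.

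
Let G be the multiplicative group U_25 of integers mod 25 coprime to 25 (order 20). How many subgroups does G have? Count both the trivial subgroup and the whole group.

6

|G| = 20, so by Lagrange every subgroup order divides 20. Divisors: 1, 2, 4, 5, 10, 20.
Subgroups by order — order 1: 1; order 2: 1; order 4: 1; order 5: 1; order 10: 1; order 20: 1.
Total: 1 + 1 + 1 + 1 + 1 + 1 = 6.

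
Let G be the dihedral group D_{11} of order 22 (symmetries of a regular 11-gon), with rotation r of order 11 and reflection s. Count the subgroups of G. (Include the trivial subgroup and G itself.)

14

|G| = 22, so by Lagrange every subgroup order divides 22. Divisors: 1, 2, 11, 22.
Subgroups by order — order 1: 1; order 2: 11; order 11: 1; order 22: 1.
Total: 1 + 11 + 1 + 1 = 14.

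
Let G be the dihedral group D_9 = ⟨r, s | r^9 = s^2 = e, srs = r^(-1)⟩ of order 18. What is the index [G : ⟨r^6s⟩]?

9

|⟨r^6s⟩| = 2 and |G| = 18.
By Lagrange, [G : H] = |G|/|H| = 18/2 = 9.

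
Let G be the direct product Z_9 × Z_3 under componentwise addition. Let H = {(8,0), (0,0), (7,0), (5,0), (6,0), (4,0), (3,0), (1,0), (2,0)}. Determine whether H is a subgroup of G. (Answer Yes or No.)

Yes

|H| = 9 divides |G| = 27, consistent with Lagrange.
H contains the identity, every element's inverse is in H, and H is closed under +: it is a subgroup.
In fact H = ⟨(4,0)⟩.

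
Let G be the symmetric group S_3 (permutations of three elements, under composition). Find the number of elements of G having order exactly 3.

The elements of order 3 are: (1 2 3), (1 3 2).
That's 2.

2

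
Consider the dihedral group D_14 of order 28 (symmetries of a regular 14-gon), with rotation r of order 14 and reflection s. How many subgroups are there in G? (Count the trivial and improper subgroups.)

28

|G| = 28, so by Lagrange every subgroup order divides 28. Divisors: 1, 2, 4, 7, 14, 28.
Subgroups by order — order 1: 1; order 2: 15; order 4: 7; order 7: 1; order 14: 3; order 28: 1.
Total: 1 + 15 + 7 + 1 + 3 + 1 = 28.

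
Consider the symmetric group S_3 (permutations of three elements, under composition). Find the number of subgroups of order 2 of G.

3

|G| = 6 and 2 | 6, so subgroups of order 2 are possible by Lagrange.
The subgroups of order 2 are: {e, (1 2)}; {e, (1 3)}; {e, (2 3)}.
So G has 3 subgroups of order 2.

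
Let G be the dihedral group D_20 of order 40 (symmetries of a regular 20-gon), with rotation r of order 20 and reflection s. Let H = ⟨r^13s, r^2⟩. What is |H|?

20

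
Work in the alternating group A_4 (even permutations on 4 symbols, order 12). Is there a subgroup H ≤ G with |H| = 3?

3 | 12. A subgroup of order 3 is {e, (1 2 3), (1 3 2)}.

Yes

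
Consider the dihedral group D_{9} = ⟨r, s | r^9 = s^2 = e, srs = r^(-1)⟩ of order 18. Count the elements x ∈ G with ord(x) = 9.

6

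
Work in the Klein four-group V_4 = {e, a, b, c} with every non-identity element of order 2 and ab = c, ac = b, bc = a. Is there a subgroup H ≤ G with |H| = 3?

3 does not divide |G| = 4, so by Lagrange no subgroup of order 3 exists.

No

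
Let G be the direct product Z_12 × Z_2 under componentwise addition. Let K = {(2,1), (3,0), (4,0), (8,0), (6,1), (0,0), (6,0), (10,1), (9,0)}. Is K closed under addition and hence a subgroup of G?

No

|K| = 9 does not divide |G| = 24, so by Lagrange K is not a subgroup.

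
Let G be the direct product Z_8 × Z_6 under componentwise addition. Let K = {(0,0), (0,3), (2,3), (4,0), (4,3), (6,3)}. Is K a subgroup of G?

Closure fails: (4,3) + (2,3) = (6,0) ∉ K. So K is not a subgroup.

No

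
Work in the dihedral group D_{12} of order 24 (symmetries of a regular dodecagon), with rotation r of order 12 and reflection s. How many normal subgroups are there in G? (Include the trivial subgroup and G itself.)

G has 34 subgroups. Checking conjugation-invariance by order — order 1: 1/1 normal; order 2: 1/13 normal; order 3: 1/1 normal; order 4: 1/7 normal; order 6: 1/5 normal; order 8: 0/3 normal; order 12: 3/3 normal; order 24: 1/1 normal.
Total normal subgroups: 9.

9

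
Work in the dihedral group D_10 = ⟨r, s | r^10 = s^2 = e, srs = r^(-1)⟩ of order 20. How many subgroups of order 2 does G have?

|G| = 20 and 2 | 20, so subgroups of order 2 are possible by Lagrange.
The subgroups of order 2 are: {e, r^2s}; {e, r^3s}; {e, r^4s}; {e, r^5}; … (11 in all).
So G has 11 subgroups of order 2.

11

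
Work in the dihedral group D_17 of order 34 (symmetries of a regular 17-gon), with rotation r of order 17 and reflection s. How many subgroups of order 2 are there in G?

|G| = 34 and 2 | 34, so subgroups of order 2 are possible by Lagrange.
The subgroups of order 2 are: {e, r^10s}; {e, r^11s}; {e, r^12s}; {e, r^13s}; … (17 in all).
So G has 17 subgroups of order 2.

17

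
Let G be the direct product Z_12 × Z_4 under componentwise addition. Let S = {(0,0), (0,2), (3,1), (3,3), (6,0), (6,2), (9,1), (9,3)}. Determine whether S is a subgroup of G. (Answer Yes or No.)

|S| = 8 divides |G| = 48, consistent with Lagrange.
S contains the identity, every element's inverse is in S, and S is closed under +: it is a subgroup.

Yes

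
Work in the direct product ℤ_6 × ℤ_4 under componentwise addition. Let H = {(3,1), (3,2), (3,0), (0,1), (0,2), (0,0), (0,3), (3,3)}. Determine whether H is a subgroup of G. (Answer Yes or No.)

|H| = 8 divides |G| = 24, consistent with Lagrange.
H contains the identity, every element's inverse is in H, and H is closed under +: it is a subgroup.

Yes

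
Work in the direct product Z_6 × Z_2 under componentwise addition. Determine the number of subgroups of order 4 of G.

1

|G| = 12 and 4 | 12, so subgroups of order 4 are possible by Lagrange.
The subgroups of order 4 are: {(0,0), (0,1), (3,0), (3,1)}.
So G has 1 subgroup of order 4.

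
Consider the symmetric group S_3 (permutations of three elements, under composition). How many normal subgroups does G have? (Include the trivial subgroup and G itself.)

G has 6 subgroups. Checking conjugation-invariance by order — order 1: 1/1 normal; order 2: 0/3 normal; order 3: 1/1 normal; order 6: 1/1 normal.
Total normal subgroups: 3.

3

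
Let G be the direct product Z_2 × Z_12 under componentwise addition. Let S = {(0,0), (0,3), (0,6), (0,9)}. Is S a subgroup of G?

|S| = 4 divides |G| = 24, consistent with Lagrange.
S contains the identity, every element's inverse is in S, and S is closed under +: it is a subgroup.
In fact S = ⟨(0,3)⟩.

Yes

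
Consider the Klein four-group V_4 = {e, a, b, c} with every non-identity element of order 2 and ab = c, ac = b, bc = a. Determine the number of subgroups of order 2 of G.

3

|G| = 4 and 2 | 4, so subgroups of order 2 are possible by Lagrange.
The subgroups of order 2 are: {e, a}; {e, b}; {e, c}.
So G has 3 subgroups of order 2.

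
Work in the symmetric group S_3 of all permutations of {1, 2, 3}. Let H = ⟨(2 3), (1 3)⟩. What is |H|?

|⟨(2 3)⟩| = 2 and |⟨(1 3)⟩| = 2, so |H| is a multiple of lcm(2, 2) = 2 and divides |G| = 6.
Closing {(2 3), (1 3)} under the group operation gives all of G, so |H| = 6.

6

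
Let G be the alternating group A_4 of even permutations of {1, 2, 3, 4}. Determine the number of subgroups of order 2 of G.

|G| = 12 and 2 | 12, so subgroups of order 2 are possible by Lagrange.
The subgroups of order 2 are: {e, (1 2)(3 4)}; {e, (1 3)(2 4)}; {e, (1 4)(2 3)}.
So G has 3 subgroups of order 2.

3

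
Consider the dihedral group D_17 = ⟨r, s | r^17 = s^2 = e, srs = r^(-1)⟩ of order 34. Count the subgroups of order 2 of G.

17

|G| = 34 and 2 | 34, so subgroups of order 2 are possible by Lagrange.
The subgroups of order 2 are: {e, r^10s}; {e, r^11s}; {e, r^12s}; {e, r^13s}; … (17 in all).
So G has 17 subgroups of order 2.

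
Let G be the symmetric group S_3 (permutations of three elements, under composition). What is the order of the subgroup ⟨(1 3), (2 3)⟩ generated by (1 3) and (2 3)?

|⟨(1 3)⟩| = 2 and |⟨(2 3)⟩| = 2, so |H| is a multiple of lcm(2, 2) = 2 and divides |G| = 6.
Closing {(1 3), (2 3)} under the group operation gives all of G, so |H| = 6.

6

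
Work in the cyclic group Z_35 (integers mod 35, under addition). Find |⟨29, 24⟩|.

|⟨29⟩| = 35 and |⟨24⟩| = 35, so |H| is a multiple of lcm(35, 35) = 35 and divides |G| = 35.
Closing {29, 24} under the group operation gives all of G, so |H| = 35.

35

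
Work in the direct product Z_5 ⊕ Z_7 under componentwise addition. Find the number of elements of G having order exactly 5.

An element (a,b) has order lcm(ord(a), ord(b)); count pairs with lcm equal to 5.
Enumerating gives 4 such elements.

4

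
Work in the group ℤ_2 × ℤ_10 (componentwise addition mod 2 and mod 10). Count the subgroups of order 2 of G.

3

|G| = 20 and 2 | 20, so subgroups of order 2 are possible by Lagrange.
The subgroups of order 2 are: {(0,0), (0,5)}; {(0,0), (1,0)}; {(0,0), (1,5)}.
So G has 3 subgroups of order 2.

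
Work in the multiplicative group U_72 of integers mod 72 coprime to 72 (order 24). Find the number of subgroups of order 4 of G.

7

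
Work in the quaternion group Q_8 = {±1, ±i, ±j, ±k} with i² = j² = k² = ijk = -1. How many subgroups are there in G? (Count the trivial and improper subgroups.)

|G| = 8, so by Lagrange every subgroup order divides 8. Divisors: 1, 2, 4, 8.
Subgroups by order — order 1: 1; order 2: 1; order 4: 3; order 8: 1.
Total: 1 + 1 + 3 + 1 = 6.

6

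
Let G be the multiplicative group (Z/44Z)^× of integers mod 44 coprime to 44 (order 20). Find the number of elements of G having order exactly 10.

12

Enumerating element orders in G gives 12 elements of order 10.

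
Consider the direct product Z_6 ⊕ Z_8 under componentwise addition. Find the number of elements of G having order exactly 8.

8

An element (a,b) has order lcm(ord(a), ord(b)); count pairs with lcm equal to 8.
Enumerating gives 8 such elements.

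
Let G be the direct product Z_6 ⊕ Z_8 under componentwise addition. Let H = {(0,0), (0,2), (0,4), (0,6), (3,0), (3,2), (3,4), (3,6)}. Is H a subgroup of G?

Yes

|H| = 8 divides |G| = 48, consistent with Lagrange.
H contains the identity, every element's inverse is in H, and H is closed under +: it is a subgroup.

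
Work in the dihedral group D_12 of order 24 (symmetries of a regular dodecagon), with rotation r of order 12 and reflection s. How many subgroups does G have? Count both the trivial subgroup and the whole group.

34

|G| = 24, so by Lagrange every subgroup order divides 24. Divisors: 1, 2, 3, 4, 6, 8, 12, 24.
Subgroups by order — order 1: 1; order 2: 13; order 3: 1; order 4: 7; order 6: 5; order 8: 3; order 12: 3; order 24: 1.
Total: 1 + 13 + 1 + 7 + 5 + 3 + 3 + 1 = 34.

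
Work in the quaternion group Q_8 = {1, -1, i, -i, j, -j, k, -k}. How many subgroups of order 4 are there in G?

|G| = 8 and 4 | 8, so subgroups of order 4 are possible by Lagrange.
The subgroups of order 4 are: {1, -1, i, -i}; {1, -1, j, -j}; {1, -1, k, -k}.
So G has 3 subgroups of order 4.

3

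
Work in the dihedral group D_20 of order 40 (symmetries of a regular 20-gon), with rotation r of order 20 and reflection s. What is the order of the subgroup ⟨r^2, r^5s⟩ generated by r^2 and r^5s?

20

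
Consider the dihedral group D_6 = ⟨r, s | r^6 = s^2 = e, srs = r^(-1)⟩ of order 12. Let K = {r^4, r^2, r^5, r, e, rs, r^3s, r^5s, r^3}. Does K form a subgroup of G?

No

|K| = 9 does not divide |G| = 12, so by Lagrange K is not a subgroup.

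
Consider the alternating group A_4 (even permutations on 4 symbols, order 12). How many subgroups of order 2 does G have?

3

|G| = 12 and 2 | 12, so subgroups of order 2 are possible by Lagrange.
The subgroups of order 2 are: {e, (1 2)(3 4)}; {e, (1 3)(2 4)}; {e, (1 4)(2 3)}.
So G has 3 subgroups of order 2.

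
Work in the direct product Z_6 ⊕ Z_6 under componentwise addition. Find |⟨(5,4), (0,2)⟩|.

18

|⟨(5,4)⟩| = 6 and |⟨(0,2)⟩| = 3, so |H| is a multiple of lcm(6, 3) = 6 and divides |G| = 36.
Closing under the operation: H = {(0,0), (0,2), (0,4), (1,0), (1,2), (1,4), (2,0), (2,2), (2,4), (3,0), (3,2), (3,4), (4,0), (4,2), (4,4), (5,0), (5,2), (5,4)}, so |H| = 18.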